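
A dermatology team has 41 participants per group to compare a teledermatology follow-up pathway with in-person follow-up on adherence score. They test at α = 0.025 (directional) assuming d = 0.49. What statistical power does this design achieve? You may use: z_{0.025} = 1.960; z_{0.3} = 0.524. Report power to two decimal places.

power ≈ 0.60

For two equal groups, power = Φ(d·√(n/2) − z_{α}).
d·√(n/2) = 0.49 × √(41/2) = 0.49 × 4.528 = 2.219.
z_β = 2.219 − 1.960 = 0.259.
Power = Φ(0.259) = 0.602.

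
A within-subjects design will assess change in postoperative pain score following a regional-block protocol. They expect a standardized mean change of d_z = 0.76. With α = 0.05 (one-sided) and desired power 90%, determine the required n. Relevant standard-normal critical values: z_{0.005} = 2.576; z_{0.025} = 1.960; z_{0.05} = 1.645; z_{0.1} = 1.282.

For a paired (one-sample on differences) test: n = ((z_{α} + z_β) / d)².
z_{α} + z_β = 1.645 + 1.282 = 2.927.
n = (2.927 / 0.76)² = 3.851² = 14.83.
Round up.

n = 15 pairs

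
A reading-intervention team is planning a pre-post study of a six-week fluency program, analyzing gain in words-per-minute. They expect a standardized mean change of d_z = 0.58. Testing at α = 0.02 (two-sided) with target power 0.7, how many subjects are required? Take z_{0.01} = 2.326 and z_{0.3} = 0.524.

n = 25 pairs

For a paired (one-sample on differences) test: n = ((z_{α/2} + z_β) / d)².
z_{α/2} + z_β = 2.326 + 0.524 = 2.850.
n = (2.850 / 0.58)² = 4.914² = 24.15.
Round up.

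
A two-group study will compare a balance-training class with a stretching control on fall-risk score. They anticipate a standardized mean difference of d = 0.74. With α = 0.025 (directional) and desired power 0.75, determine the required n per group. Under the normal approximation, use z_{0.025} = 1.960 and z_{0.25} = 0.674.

n = 26 per group

For two independent groups with equal n: n = 2·((z_{α} + z_β) / d)².
z_{α} + z_β = 1.960 + 0.674 = 2.634.
n = 2 × (2.634 / 0.74)² = 2 × 3.559² = 2 × 12.67 = 25.3.
Round up to the next whole participant.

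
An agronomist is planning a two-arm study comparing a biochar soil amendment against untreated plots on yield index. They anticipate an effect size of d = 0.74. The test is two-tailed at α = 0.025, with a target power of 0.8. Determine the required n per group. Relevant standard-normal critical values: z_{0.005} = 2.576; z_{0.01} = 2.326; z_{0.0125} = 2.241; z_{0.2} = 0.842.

For two independent groups with equal n: n = 2·((z_{α/2} + z_β) / d)².
z_{α/2} + z_β = 2.241 + 0.842 = 3.083.
n = 2 × (3.083 / 0.74)² = 2 × 4.166² = 2 × 17.36 = 34.7.
Round up to the next whole participant.

n = 35 per group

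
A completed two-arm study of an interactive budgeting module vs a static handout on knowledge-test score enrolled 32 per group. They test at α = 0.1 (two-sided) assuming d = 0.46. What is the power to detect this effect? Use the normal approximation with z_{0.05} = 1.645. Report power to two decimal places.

power ≈ 0.58

For two equal groups, power = Φ(d·√(n/2) − z_{α/2}).
d·√(n/2) = 0.46 × √(32/2) = 0.46 × 4.000 = 1.840.
z_β = 1.840 − 1.645 = 0.195.
Power = Φ(0.195) = 0.577.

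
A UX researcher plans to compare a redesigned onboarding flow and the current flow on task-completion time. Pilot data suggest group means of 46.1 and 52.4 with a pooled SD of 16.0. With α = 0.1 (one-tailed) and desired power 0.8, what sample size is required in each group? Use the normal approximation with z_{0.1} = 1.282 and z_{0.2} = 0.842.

Cohen's d = |M₁ − M₂| / SD_pooled = |46.1 − 52.4| / 16.0 = 6.3 / 16.0 = 0.394.
For two independent groups with equal n: n = 2·((z_{α} + z_β) / d)².
z_{α} + z_β = 1.282 + 0.842 = 2.124.
n = 2 × (2.124 / 0.394)² = 2 × 5.391² = 2 × 29.06 = 58.1.
Round up to the next whole participant.

n = 59 per group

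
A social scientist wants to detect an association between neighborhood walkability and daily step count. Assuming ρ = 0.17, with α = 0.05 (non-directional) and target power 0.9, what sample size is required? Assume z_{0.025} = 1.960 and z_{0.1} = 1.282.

Fisher's z: C = ½·ln((1+r)/(1−r)) = ½·ln(1.4096) = 0.1717.
n = ((z_{α/2} + z_β)/C)² + 3.
(1.960 + 1.282) / 0.1717 = 3.242 / 0.1717 = 18.882.
n = 18.882² + 3 = 356.52 + 3 = 359.5.
Round up.

n = 360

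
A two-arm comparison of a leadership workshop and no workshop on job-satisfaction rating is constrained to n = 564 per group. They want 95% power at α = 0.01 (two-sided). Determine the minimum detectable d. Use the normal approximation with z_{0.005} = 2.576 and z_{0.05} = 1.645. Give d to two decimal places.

For two independent groups of n = 564 each: d_min = (z_{α/2} + z_β)·√(2/n).
z-sum = 2.576 + 1.645 = 4.221.
d_min = 4.221 × √(2/564) = 4.221 × 0.0595 = 0.251.

d_min ≈ 0.25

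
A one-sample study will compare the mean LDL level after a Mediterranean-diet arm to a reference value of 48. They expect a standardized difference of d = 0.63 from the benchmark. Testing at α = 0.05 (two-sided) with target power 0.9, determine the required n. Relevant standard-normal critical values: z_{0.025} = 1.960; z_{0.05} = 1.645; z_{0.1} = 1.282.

For a one-sample test: n = ((z_{α/2} + z_β) / d)².
z_{α/2} + z_β = 1.960 + 1.282 = 3.242.
n = (3.242 / 0.63)² = 5.146² = 26.48.
Round up.

n = 27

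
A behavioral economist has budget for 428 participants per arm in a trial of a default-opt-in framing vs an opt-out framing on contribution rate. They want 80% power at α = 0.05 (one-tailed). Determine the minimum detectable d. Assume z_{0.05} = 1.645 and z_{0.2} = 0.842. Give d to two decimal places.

d_min ≈ 0.17

For two independent groups of n = 428 each: d_min = (z_{α} + z_β)·√(2/n).
z-sum = 1.645 + 0.842 = 2.487.
d_min = 2.487 × √(2/428) = 2.487 × 0.0684 = 0.170.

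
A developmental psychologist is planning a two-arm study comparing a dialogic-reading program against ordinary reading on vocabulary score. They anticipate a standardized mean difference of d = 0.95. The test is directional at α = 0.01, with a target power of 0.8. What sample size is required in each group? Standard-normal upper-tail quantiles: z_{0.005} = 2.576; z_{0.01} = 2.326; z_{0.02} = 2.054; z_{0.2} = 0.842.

n = 23 per group

For two independent groups with equal n: n = 2·((z_{α} + z_β) / d)².
z_{α} + z_β = 2.326 + 0.842 = 3.168.
n = 2 × (3.168 / 0.95)² = 2 × 3.335² = 2 × 11.12 = 22.2.
Round up to the next whole participant.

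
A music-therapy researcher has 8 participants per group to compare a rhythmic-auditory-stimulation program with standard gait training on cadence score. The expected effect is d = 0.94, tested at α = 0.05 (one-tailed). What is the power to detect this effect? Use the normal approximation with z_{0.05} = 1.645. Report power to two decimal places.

For two equal groups, power = Φ(d·√(n/2) − z_{α}).
d·√(n/2) = 0.94 × √(8/2) = 0.94 × 2.000 = 1.880.
z_β = 1.880 − 1.645 = 0.235.
Power = Φ(0.235) = 0.593.

power ≈ 0.59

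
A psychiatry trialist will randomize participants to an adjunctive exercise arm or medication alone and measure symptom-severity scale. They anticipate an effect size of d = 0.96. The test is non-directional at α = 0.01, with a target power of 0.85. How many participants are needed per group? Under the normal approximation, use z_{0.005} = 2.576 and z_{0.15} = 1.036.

For two independent groups with equal n: n = 2·((z_{α/2} + z_β) / d)².
z_{α/2} + z_β = 2.576 + 1.036 = 3.612.
n = 2 × (3.612 / 0.96)² = 2 × 3.763² = 2 × 14.16 = 28.3.
Round up to the next whole participant.

n = 29 per group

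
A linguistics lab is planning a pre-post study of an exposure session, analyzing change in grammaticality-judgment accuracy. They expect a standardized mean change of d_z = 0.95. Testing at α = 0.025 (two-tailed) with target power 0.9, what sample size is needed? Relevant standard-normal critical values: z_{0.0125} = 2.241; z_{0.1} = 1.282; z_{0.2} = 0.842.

n = 14 pairs

For a paired (one-sample on differences) test: n = ((z_{α/2} + z_β) / d)².
z_{α/2} + z_β = 2.241 + 1.282 = 3.523.
n = (3.523 / 0.95)² = 3.708² = 13.75.
Round up.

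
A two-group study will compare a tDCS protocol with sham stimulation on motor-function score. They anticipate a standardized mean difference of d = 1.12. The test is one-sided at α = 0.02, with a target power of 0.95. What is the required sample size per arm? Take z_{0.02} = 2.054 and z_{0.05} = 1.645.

For two independent groups with equal n: n = 2·((z_{α} + z_β) / d)².
z_{α} + z_β = 2.054 + 1.645 = 3.699.
n = 2 × (3.699 / 1.12)² = 2 × 3.303² = 2 × 10.91 = 21.8.
Round up to the next whole participant.

n = 22 per group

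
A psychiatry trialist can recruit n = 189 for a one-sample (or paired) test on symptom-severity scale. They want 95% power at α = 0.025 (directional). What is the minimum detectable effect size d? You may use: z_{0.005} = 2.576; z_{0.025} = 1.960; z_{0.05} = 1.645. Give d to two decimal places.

For a single sample (or paired design) of n = 189: d_min = (z_{α} + z_β)/√n.
z-sum = 1.960 + 1.645 = 3.605.
d_min = 3.605 / √189 = 3.605 / 13.748 = 0.262.

d_min ≈ 0.26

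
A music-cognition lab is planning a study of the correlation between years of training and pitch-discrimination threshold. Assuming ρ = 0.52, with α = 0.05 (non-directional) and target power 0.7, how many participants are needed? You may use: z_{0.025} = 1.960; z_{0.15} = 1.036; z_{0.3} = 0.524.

n = 22

Fisher's z: C = ½·ln((1+r)/(1−r)) = ½·ln(3.1667) = 0.5763.
n = ((z_{α/2} + z_β)/C)² + 3.
(1.960 + 0.524) / 0.5763 = 2.484 / 0.5763 = 4.310.
n = 4.310² + 3 = 18.58 + 3 = 21.6.
Round up.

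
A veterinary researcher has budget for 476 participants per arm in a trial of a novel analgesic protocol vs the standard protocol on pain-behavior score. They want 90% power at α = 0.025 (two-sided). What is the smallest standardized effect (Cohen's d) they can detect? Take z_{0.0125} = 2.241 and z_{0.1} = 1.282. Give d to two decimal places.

For two independent groups of n = 476 each: d_min = (z_{α/2} + z_β)·√(2/n).
z-sum = 2.241 + 1.282 = 3.523.
d_min = 3.523 × √(2/476) = 3.523 × 0.0648 = 0.228.

d_min ≈ 0.23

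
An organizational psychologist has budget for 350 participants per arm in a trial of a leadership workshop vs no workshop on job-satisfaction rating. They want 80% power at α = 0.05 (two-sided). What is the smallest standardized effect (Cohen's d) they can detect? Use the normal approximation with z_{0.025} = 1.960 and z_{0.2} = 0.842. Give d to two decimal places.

For two independent groups of n = 350 each: d_min = (z_{α/2} + z_β)·√(2/n).
z-sum = 1.960 + 0.842 = 2.802.
d_min = 2.802 × √(2/350) = 2.802 × 0.0756 = 0.212.

d_min ≈ 0.21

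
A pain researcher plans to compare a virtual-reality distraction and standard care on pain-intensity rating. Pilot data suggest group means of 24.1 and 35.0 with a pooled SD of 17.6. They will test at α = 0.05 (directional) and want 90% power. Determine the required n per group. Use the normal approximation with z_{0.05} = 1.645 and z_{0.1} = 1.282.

Cohen's d = |M₁ − M₂| / SD_pooled = |24.1 − 35.0| / 17.6 = 10.9 / 17.6 = 0.619.
For two independent groups with equal n: n = 2·((z_{α} + z_β) / d)².
z_{α} + z_β = 1.645 + 1.282 = 2.927.
n = 2 × (2.927 / 0.619)² = 2 × 4.729² = 2 × 22.36 = 44.7.
Round up to the next whole participant.

n = 45 per group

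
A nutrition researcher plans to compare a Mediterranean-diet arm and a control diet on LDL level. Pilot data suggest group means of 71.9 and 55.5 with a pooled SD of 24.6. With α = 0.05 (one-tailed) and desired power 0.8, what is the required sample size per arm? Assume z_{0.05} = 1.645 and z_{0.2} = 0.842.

n = 28 per group

Cohen's d = |M₁ − M₂| / SD_pooled = |71.9 − 55.5| / 24.6 = 16.4 / 24.6 = 0.667.
For two independent groups with equal n: n = 2·((z_{α} + z_β) / d)².
z_{α} + z_β = 1.645 + 0.842 = 2.487.
n = 2 × (2.487 / 0.667)² = 2 × 3.729² = 2 × 13.90 = 27.8.
Round up to the next whole participant.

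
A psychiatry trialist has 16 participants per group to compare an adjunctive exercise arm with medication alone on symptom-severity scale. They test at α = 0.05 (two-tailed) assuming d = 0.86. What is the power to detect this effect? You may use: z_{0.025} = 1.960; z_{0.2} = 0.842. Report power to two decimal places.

power ≈ 0.68

For two equal groups, power = Φ(d·√(n/2) − z_{α/2}).
d·√(n/2) = 0.86 × √(16/2) = 0.86 × 2.828 = 2.432.
z_β = 2.432 − 1.960 = 0.472.
Power = Φ(0.472) = 0.682.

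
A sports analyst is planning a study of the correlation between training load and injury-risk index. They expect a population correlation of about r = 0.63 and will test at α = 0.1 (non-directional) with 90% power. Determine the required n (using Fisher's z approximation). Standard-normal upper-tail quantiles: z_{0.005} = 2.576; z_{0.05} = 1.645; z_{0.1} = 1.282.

Fisher's z: C = ½·ln((1+r)/(1−r)) = ½·ln(4.4054) = 0.7414.
n = ((z_{α/2} + z_β)/C)² + 3.
(1.645 + 1.282) / 0.7414 = 2.927 / 0.7414 = 3.948.
n = 3.948² + 3 = 15.59 + 3 = 18.6.
Round up.

n = 19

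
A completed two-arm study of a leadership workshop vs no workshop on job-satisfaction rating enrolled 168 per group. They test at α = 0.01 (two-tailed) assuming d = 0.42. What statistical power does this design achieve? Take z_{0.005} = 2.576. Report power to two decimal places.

For two equal groups, power = Φ(d·√(n/2) − z_{α/2}).
d·√(n/2) = 0.42 × √(168/2) = 0.42 × 9.165 = 3.849.
z_β = 3.849 − 2.576 = 1.273.
Power = Φ(1.273) = 0.899.

power ≈ 0.90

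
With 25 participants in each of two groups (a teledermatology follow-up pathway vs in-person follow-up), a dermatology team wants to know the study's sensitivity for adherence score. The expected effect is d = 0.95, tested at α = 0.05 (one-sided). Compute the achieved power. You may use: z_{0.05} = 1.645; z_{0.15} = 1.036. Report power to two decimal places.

power ≈ 0.96

For two equal groups, power = Φ(d·√(n/2) − z_{α}).
d·√(n/2) = 0.95 × √(25/2) = 0.95 × 3.536 = 3.359.
z_β = 3.359 − 1.645 = 1.714.
Power = Φ(1.714) = 0.957.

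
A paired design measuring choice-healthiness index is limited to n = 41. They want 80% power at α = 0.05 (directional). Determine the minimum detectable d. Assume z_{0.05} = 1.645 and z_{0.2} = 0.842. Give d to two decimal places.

For a single sample (or paired design) of n = 41: d_min = (z_{α} + z_β)/√n.
z-sum = 1.645 + 0.842 = 2.487.
d_min = 2.487 / √41 = 2.487 / 6.403 = 0.388.

d_min ≈ 0.39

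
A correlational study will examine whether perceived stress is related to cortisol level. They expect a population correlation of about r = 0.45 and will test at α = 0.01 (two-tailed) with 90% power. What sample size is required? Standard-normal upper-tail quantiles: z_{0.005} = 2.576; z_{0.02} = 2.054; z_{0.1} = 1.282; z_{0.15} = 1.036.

n = 67

Fisher's z: C = ½·ln((1+r)/(1−r)) = ½·ln(2.6364) = 0.4847.
n = ((z_{α/2} + z_β)/C)² + 3.
(2.576 + 1.282) / 0.4847 = 3.858 / 0.4847 = 7.960.
n = 7.960² + 3 = 63.35 + 3 = 66.4.
Round up.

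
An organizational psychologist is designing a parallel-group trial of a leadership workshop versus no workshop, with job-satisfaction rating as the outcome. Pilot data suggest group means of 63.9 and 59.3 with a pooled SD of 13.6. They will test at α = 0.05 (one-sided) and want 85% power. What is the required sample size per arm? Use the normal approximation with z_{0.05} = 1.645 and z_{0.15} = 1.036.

n = 126 per group

Cohen's d = |M₁ − M₂| / SD_pooled = |63.9 − 59.3| / 13.6 = 4.6 / 13.6 = 0.338.
For two independent groups with equal n: n = 2·((z_{α} + z_β) / d)².
z_{α} + z_β = 1.645 + 1.036 = 2.681.
n = 2 × (2.681 / 0.338)² = 2 × 7.932² = 2 × 62.92 = 125.8.
Round up to the next whole participant.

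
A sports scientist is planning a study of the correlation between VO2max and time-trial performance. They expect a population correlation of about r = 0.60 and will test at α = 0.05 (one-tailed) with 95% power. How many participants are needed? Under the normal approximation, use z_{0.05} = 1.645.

Fisher's z: C = ½·ln((1+r)/(1−r)) = ½·ln(4.0000) = 0.6931.
n = ((z_{α} + z_β)/C)² + 3.
(1.645 + 1.645) / 0.6931 = 3.290 / 0.6931 = 4.747.
n = 4.747² + 3 = 22.53 + 3 = 25.5.
Round up.

n = 26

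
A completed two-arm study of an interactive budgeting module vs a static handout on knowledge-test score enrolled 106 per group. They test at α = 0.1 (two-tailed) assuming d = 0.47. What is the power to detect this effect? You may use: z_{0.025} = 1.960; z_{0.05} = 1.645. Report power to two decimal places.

For two equal groups, power = Φ(d·√(n/2) − z_{α/2}).
d·√(n/2) = 0.47 × √(106/2) = 0.47 × 7.280 = 3.422.
z_β = 3.422 − 1.645 = 1.777.
Power = Φ(1.777) = 0.962.

power ≈ 0.96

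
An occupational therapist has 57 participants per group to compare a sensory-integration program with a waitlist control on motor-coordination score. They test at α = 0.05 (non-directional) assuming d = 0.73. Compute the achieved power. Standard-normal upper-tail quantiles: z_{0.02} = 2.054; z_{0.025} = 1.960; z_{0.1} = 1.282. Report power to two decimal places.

power ≈ 0.97

For two equal groups, power = Φ(d·√(n/2) − z_{α/2}).
d·√(n/2) = 0.73 × √(57/2) = 0.73 × 5.339 = 3.897.
z_β = 3.897 − 1.960 = 1.937.
Power = Φ(1.937) = 0.974.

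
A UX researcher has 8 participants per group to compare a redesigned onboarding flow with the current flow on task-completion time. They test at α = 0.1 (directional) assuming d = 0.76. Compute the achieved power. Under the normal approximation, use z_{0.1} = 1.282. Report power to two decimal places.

For two equal groups, power = Φ(d·√(n/2) − z_{α}).
d·√(n/2) = 0.76 × √(8/2) = 0.76 × 2.000 = 1.520.
z_β = 1.520 − 1.282 = 0.238.
Power = Φ(0.238) = 0.594.

power ≈ 0.59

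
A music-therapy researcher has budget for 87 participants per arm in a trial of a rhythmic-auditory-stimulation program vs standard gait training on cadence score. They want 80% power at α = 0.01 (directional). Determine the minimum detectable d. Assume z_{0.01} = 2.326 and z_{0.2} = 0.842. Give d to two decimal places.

For two independent groups of n = 87 each: d_min = (z_{α} + z_β)·√(2/n).
z-sum = 2.326 + 0.842 = 3.168.
d_min = 3.168 × √(2/87) = 3.168 × 0.1516 = 0.480.

d_min ≈ 0.48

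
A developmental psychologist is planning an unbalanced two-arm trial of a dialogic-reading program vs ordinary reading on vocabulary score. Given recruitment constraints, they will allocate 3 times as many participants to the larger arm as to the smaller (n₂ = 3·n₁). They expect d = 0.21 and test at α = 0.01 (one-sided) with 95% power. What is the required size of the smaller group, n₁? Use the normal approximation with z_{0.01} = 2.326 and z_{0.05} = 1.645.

With allocation ratio k = n₂/n₁ = 3, Var(x̄₁−x̄₂) = σ²(1/n₁ + 1/(k·n₁)) = σ²·(k+1)/(k·n₁).
So n₁ = (1 + 1/k)·((z_{α} + z_β)/d)² = 1.333 × (3.971/0.21)².
n₁ = 1.333 × 357.57 = 476.8.
Round up: n₁ = 477, giving n₂ = 3 × 477 = 1431.

n₁ = 477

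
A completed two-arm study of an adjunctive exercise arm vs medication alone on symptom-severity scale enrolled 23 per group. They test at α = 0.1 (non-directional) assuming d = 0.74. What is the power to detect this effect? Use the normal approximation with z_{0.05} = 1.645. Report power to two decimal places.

For two equal groups, power = Φ(d·√(n/2) − z_{α/2}).
d·√(n/2) = 0.74 × √(23/2) = 0.74 × 3.391 = 2.509.
z_β = 2.509 − 1.645 = 0.864.
Power = Φ(0.864) = 0.806.

power ≈ 0.81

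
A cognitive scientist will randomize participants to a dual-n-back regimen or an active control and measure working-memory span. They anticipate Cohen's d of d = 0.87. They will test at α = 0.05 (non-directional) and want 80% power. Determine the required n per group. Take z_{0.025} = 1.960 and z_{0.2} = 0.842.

For two independent groups with equal n: n = 2·((z_{α/2} + z_β) / d)².
z_{α/2} + z_β = 1.960 + 0.842 = 2.802.
n = 2 × (2.802 / 0.87)² = 2 × 3.221² = 2 × 10.37 = 20.7.
Round up to the next whole participant.

n = 21 per group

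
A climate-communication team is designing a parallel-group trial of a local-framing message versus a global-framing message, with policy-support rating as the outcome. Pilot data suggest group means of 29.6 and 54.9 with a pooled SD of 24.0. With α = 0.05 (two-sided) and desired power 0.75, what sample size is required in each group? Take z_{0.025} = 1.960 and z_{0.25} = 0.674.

n = 13 per group

Cohen's d = |M₁ − M₂| / SD_pooled = |29.6 − 54.9| / 24.0 = 25.3 / 24.0 = 1.054.
For two independent groups with equal n: n = 2·((z_{α/2} + z_β) / d)².
z_{α/2} + z_β = 1.960 + 0.674 = 2.634.
n = 2 × (2.634 / 1.054)² = 2 × 2.499² = 2 × 6.25 = 12.5.
Round up to the next whole participant.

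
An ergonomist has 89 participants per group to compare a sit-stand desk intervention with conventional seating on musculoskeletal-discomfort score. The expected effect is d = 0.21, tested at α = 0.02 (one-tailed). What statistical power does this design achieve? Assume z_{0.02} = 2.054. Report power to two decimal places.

power ≈ 0.26

For two equal groups, power = Φ(d·√(n/2) − z_{α}).
d·√(n/2) = 0.21 × √(89/2) = 0.21 × 6.671 = 1.401.
z_β = 1.401 − 2.054 = -0.653.
Power = Φ(-0.653) = 0.257.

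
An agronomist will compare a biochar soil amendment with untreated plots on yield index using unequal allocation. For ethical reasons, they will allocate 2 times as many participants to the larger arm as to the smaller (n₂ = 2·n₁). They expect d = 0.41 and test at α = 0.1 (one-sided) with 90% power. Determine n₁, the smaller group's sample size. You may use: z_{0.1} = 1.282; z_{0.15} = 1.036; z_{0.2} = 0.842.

n₁ = 59

With allocation ratio k = n₂/n₁ = 2, Var(x̄₁−x̄₂) = σ²(1/n₁ + 1/(k·n₁)) = σ²·(k+1)/(k·n₁).
So n₁ = (1 + 1/k)·((z_{α} + z_β)/d)² = 1.500 × (2.564/0.41)².
n₁ = 1.500 × 39.11 = 58.7.
Round up: n₁ = 59, giving n₂ = 2 × 59 = 118.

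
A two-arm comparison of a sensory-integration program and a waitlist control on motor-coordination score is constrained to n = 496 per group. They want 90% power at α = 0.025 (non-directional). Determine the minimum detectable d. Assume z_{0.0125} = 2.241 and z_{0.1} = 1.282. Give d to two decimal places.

For two independent groups of n = 496 each: d_min = (z_{α/2} + z_β)·√(2/n).
z-sum = 2.241 + 1.282 = 3.523.
d_min = 3.523 × √(2/496) = 3.523 × 0.0635 = 0.224.

d_min ≈ 0.22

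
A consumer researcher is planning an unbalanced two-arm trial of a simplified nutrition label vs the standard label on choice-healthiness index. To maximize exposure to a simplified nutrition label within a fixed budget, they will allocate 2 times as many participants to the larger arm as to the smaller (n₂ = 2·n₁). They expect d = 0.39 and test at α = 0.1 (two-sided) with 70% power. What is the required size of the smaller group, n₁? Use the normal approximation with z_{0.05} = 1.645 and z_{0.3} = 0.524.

n₁ = 47

With allocation ratio k = n₂/n₁ = 2, Var(x̄₁−x̄₂) = σ²(1/n₁ + 1/(k·n₁)) = σ²·(k+1)/(k·n₁).
So n₁ = (1 + 1/k)·((z_{α/2} + z_β)/d)² = 1.500 × (2.169/0.39)².
n₁ = 1.500 × 30.93 = 46.4.
Round up: n₁ = 47, giving n₂ = 2 × 47 = 94.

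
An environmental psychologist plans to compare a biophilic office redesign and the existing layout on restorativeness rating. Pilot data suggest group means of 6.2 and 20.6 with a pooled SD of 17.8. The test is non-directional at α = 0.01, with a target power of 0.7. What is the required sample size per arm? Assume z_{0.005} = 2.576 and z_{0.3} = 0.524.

Cohen's d = |M₁ − M₂| / SD_pooled = |6.2 − 20.6| / 17.8 = 14.4 / 17.8 = 0.809.
For two independent groups with equal n: n = 2·((z_{α/2} + z_β) / d)².
z_{α/2} + z_β = 2.576 + 0.524 = 3.100.
n = 2 × (3.100 / 0.809)² = 2 × 3.832² = 2 × 14.68 = 29.4.
Round up to the next whole participant.

n = 30 per group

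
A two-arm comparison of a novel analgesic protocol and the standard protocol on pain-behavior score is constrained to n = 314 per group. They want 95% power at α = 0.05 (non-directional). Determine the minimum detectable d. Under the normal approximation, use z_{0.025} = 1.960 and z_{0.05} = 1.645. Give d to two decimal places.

d_min ≈ 0.29

For two independent groups of n = 314 each: d_min = (z_{α/2} + z_β)·√(2/n).
z-sum = 1.960 + 1.645 = 3.605.
d_min = 3.605 × √(2/314) = 3.605 × 0.0798 = 0.288.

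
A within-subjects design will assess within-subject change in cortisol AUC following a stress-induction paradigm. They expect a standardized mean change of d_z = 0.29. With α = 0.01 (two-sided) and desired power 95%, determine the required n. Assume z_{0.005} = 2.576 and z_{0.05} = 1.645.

For a paired (one-sample on differences) test: n = ((z_{α/2} + z_β) / d)².
z_{α/2} + z_β = 2.576 + 1.645 = 4.221.
n = (4.221 / 0.29)² = 14.555² = 211.85.
Round up.

n = 212 pairs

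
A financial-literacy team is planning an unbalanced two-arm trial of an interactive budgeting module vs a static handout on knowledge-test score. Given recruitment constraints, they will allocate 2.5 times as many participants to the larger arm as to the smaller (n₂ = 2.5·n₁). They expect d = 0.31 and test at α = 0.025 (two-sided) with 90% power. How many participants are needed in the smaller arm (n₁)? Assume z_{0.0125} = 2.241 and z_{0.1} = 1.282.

n₁ = 181

With allocation ratio k = n₂/n₁ = 2.5, Var(x̄₁−x̄₂) = σ²(1/n₁ + 1/(k·n₁)) = σ²·(k+1)/(k·n₁).
So n₁ = (1 + 1/k)·((z_{α/2} + z_β)/d)² = 1.400 × (3.523/0.31)².
n₁ = 1.400 × 129.15 = 180.8.
Round up: n₁ = 181, giving n₂ = ⌈2.5 × 181⌉ = ⌈452.5⌉ = 453.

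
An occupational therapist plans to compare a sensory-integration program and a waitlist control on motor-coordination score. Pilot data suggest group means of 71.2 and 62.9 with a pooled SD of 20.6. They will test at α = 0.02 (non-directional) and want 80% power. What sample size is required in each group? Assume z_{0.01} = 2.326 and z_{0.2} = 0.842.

Cohen's d = |M₁ − M₂| / SD_pooled = |71.2 − 62.9| / 20.6 = 8.3 / 20.6 = 0.403.
For two independent groups with equal n: n = 2·((z_{α/2} + z_β) / d)².
z_{α/2} + z_β = 2.326 + 0.842 = 3.168.
n = 2 × (3.168 / 0.403)² = 2 × 7.861² = 2 × 61.80 = 123.6.
Round up to the next whole participant.

n = 124 per group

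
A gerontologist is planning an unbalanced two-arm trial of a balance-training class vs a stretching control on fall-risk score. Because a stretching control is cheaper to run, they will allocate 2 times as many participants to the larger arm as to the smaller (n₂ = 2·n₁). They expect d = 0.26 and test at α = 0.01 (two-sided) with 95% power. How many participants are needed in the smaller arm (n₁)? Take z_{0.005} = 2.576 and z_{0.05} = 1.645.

n₁ = 396

With allocation ratio k = n₂/n₁ = 2, Var(x̄₁−x̄₂) = σ²(1/n₁ + 1/(k·n₁)) = σ²·(k+1)/(k·n₁).
So n₁ = (1 + 1/k)·((z_{α/2} + z_β)/d)² = 1.500 × (4.221/0.26)².
n₁ = 1.500 × 263.56 = 395.3.
Round up: n₁ = 396, giving n₂ = 2 × 396 = 792.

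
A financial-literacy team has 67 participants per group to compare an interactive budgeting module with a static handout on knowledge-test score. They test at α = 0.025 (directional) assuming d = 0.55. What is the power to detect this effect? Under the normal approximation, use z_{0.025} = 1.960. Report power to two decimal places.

power ≈ 0.89

For two equal groups, power = Φ(d·√(n/2) − z_{α}).
d·√(n/2) = 0.55 × √(67/2) = 0.55 × 5.788 = 3.183.
z_β = 3.183 − 1.960 = 1.223.
Power = Φ(1.223) = 0.889.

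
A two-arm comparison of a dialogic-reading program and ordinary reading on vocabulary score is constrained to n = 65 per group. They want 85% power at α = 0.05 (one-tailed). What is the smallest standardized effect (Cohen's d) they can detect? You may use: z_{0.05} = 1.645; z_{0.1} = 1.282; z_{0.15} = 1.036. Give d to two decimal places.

For two independent groups of n = 65 each: d_min = (z_{α} + z_β)·√(2/n).
z-sum = 1.645 + 1.036 = 2.681.
d_min = 2.681 × √(2/65) = 2.681 × 0.1754 = 0.470.

d_min ≈ 0.47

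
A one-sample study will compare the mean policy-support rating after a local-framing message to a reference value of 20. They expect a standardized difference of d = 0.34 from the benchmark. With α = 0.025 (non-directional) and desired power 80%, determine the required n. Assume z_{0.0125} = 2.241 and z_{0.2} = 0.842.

For a one-sample test: n = ((z_{α/2} + z_β) / d)².
z_{α/2} + z_β = 2.241 + 0.842 = 3.083.
n = (3.083 / 0.34)² = 9.068² = 82.22.
Round up.

n = 83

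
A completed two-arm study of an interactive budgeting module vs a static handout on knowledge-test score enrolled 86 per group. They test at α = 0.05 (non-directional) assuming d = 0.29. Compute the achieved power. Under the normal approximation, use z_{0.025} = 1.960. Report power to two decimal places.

For two equal groups, power = Φ(d·√(n/2) − z_{α/2}).
d·√(n/2) = 0.29 × √(86/2) = 0.29 × 6.557 = 1.902.
z_β = 1.902 − 1.960 = -0.058.
Power = Φ(-0.058) = 0.477.

power ≈ 0.48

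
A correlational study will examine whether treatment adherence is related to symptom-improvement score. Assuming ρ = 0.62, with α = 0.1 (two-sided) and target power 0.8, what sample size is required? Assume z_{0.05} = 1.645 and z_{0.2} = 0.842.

n = 15

Fisher's z: C = ½·ln((1+r)/(1−r)) = ½·ln(4.2632) = 0.7250.
n = ((z_{α/2} + z_β)/C)² + 3.
(1.645 + 0.842) / 0.7250 = 2.487 / 0.7250 = 3.430.
n = 3.430² + 3 = 11.77 + 3 = 14.8.
Round up.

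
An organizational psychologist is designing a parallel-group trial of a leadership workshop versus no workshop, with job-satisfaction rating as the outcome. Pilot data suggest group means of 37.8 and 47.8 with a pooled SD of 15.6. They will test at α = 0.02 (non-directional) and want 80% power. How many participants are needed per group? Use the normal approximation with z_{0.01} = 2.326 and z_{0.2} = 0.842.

n = 49 per group

Cohen's d = |M₁ − M₂| / SD_pooled = |37.8 − 47.8| / 15.6 = 10.0 / 15.6 = 0.641.
For two independent groups with equal n: n = 2·((z_{α/2} + z_β) / d)².
z_{α/2} + z_β = 2.326 + 0.842 = 3.168.
n = 2 × (3.168 / 0.641)² = 2 × 4.942² = 2 × 24.43 = 48.9.
Round up to the next whole participant.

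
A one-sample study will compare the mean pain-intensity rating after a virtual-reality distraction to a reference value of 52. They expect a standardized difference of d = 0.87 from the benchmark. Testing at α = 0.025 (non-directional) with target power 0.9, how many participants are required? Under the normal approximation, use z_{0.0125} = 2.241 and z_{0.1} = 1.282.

n = 17

For a one-sample test: n = ((z_{α/2} + z_β) / d)².
z_{α/2} + z_β = 2.241 + 1.282 = 3.523.
n = (3.523 / 0.87)² = 4.049² = 16.40.
Round up.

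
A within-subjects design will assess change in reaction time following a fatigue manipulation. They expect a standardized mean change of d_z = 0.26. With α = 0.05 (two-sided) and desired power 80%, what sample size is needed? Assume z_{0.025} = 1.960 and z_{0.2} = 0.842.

For a paired (one-sample on differences) test: n = ((z_{α/2} + z_β) / d)².
z_{α/2} + z_β = 1.960 + 0.842 = 2.802.
n = (2.802 / 0.26)² = 10.777² = 116.14.
Round up.

n = 117 pairs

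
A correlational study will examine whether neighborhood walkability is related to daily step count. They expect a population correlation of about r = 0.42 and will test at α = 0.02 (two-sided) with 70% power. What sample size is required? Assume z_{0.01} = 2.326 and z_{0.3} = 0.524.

n = 44

Fisher's z: C = ½·ln((1+r)/(1−r)) = ½·ln(2.4483) = 0.4477.
n = ((z_{α/2} + z_β)/C)² + 3.
(2.326 + 0.524) / 0.4477 = 2.850 / 0.4477 = 6.366.
n = 6.366² + 3 = 40.52 + 3 = 43.5.
Round up.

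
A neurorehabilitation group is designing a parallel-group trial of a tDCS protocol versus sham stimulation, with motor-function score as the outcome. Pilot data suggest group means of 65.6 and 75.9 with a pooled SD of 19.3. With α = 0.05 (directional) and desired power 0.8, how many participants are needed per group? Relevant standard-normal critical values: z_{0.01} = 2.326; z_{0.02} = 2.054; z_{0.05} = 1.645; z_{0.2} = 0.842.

Cohen's d = |M₁ − M₂| / SD_pooled = |65.6 − 75.9| / 19.3 = 10.3 / 19.3 = 0.534.
For two independent groups with equal n: n = 2·((z_{α} + z_β) / d)².
z_{α} + z_β = 1.645 + 0.842 = 2.487.
n = 2 × (2.487 / 0.534)² = 2 × 4.657² = 2 × 21.69 = 43.4.
Round up to the next whole participant.

n = 44 per group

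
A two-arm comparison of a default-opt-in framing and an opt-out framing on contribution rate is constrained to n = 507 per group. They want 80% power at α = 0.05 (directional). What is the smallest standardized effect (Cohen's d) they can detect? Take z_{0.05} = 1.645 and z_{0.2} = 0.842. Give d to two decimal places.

For two independent groups of n = 507 each: d_min = (z_{α} + z_β)·√(2/n).
z-sum = 1.645 + 0.842 = 2.487.
d_min = 2.487 × √(2/507) = 2.487 × 0.0628 = 0.156.

d_min ≈ 0.16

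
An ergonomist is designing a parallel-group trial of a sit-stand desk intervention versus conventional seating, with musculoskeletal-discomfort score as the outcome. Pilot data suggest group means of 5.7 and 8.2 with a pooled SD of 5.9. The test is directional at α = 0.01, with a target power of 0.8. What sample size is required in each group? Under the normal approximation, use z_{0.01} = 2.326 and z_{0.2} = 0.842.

n = 112 per group

Cohen's d = |M₁ − M₂| / SD_pooled = |5.7 − 8.2| / 5.9 = 2.5 / 5.9 = 0.424.
For two independent groups with equal n: n = 2·((z_{α} + z_β) / d)².
z_{α} + z_β = 2.326 + 0.842 = 3.168.
n = 2 × (3.168 / 0.424)² = 2 × 7.472² = 2 × 55.83 = 111.7.
Round up to the next whole participant.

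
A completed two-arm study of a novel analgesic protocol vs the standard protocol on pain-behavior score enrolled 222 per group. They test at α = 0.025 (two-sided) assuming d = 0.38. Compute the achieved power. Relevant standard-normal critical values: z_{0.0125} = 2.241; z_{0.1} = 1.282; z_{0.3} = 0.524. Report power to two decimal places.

For two equal groups, power = Φ(d·√(n/2) − z_{α/2}).
d·√(n/2) = 0.38 × √(222/2) = 0.38 × 10.536 = 4.004.
z_β = 4.004 − 2.241 = 1.763.
Power = Φ(1.763) = 0.961.

power ≈ 0.96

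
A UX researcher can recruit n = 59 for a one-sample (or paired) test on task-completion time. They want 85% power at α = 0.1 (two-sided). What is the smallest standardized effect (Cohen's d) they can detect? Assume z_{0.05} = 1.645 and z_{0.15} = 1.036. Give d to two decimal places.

For a single sample (or paired design) of n = 59: d_min = (z_{α/2} + z_β)/√n.
z-sum = 1.645 + 1.036 = 2.681.
d_min = 2.681 / √59 = 2.681 / 7.681 = 0.349.

d_min ≈ 0.35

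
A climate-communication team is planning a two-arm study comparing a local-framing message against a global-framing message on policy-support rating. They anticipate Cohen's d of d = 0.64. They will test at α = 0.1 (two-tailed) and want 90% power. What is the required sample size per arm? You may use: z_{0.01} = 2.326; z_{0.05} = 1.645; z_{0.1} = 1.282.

For two independent groups with equal n: n = 2·((z_{α/2} + z_β) / d)².
z_{α/2} + z_β = 1.645 + 1.282 = 2.927.
n = 2 × (2.927 / 0.64)² = 2 × 4.573² = 2 × 20.92 = 41.8.
Round up to the next whole participant.

n = 42 per group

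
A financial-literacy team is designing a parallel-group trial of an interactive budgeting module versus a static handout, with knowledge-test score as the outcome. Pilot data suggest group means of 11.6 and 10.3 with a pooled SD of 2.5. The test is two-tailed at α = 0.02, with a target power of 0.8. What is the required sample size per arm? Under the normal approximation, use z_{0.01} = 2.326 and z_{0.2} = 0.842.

Cohen's d = |M₁ − M₂| / SD_pooled = |11.6 − 10.3| / 2.5 = 1.3 / 2.5 = 0.520.
For two independent groups with equal n: n = 2·((z_{α/2} + z_β) / d)².
z_{α/2} + z_β = 2.326 + 0.842 = 3.168.
n = 2 × (3.168 / 0.520)² = 2 × 6.092² = 2 × 37.12 = 74.2.
Round up to the next whole participant.

n = 75 per group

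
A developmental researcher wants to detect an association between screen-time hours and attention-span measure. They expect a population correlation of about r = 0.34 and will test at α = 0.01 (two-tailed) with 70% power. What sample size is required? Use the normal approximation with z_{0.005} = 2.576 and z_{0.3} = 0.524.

Fisher's z: C = ½·ln((1+r)/(1−r)) = ½·ln(2.0303) = 0.3541.
n = ((z_{α/2} + z_β)/C)² + 3.
(2.576 + 0.524) / 0.3541 = 3.100 / 0.3541 = 8.755.
n = 8.755² + 3 = 76.64 + 3 = 79.6.
Round up.

n = 80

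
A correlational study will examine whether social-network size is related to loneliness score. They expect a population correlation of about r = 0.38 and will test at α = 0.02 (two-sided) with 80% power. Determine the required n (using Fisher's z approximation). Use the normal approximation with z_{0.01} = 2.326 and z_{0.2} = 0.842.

n = 66

Fisher's z: C = ½·ln((1+r)/(1−r)) = ½·ln(2.2258) = 0.4001.
n = ((z_{α/2} + z_β)/C)² + 3.
(2.326 + 0.842) / 0.4001 = 3.168 / 0.4001 = 7.918.
n = 7.918² + 3 = 62.70 + 3 = 65.7.
Round up.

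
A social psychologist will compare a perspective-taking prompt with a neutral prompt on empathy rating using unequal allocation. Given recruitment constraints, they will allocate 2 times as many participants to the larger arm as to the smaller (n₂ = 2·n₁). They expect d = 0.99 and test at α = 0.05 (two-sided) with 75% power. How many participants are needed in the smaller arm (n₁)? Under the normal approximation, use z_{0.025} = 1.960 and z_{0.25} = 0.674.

With allocation ratio k = n₂/n₁ = 2, Var(x̄₁−x̄₂) = σ²(1/n₁ + 1/(k·n₁)) = σ²·(k+1)/(k·n₁).
So n₁ = (1 + 1/k)·((z_{α/2} + z_β)/d)² = 1.500 × (2.634/0.99)².
n₁ = 1.500 × 7.08 = 10.6.
Round up: n₁ = 11, giving n₂ = 2 × 11 = 22.

n₁ = 11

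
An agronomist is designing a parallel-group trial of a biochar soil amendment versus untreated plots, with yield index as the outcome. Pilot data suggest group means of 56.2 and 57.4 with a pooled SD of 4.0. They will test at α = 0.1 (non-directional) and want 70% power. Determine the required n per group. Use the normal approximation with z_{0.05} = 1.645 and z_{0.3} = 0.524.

n = 105 per group

Cohen's d = |M₁ − M₂| / SD_pooled = |56.2 − 57.4| / 4.0 = 1.2 / 4.0 = 0.300.
For two independent groups with equal n: n = 2·((z_{α/2} + z_β) / d)².
z_{α/2} + z_β = 1.645 + 0.524 = 2.169.
n = 2 × (2.169 / 0.300)² = 2 × 7.230² = 2 × 52.27 = 104.5.
Round up to the next whole participant.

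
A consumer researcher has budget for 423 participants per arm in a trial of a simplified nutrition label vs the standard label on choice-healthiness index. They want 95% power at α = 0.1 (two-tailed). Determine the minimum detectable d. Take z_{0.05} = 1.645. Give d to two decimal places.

d_min ≈ 0.23

For two independent groups of n = 423 each: d_min = (z_{α/2} + z_β)·√(2/n).
z-sum = 1.645 + 1.645 = 3.290.
d_min = 3.290 × √(2/423) = 3.290 × 0.0688 = 0.226.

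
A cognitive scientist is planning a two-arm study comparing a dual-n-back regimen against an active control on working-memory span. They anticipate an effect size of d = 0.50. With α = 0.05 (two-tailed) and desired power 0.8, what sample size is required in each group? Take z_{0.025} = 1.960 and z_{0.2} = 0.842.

n = 63 per group

For two independent groups with equal n: n = 2·((z_{α/2} + z_β) / d)².
z_{α/2} + z_β = 1.960 + 0.842 = 2.802.
n = 2 × (2.802 / 0.50)² = 2 × 5.604² = 2 × 31.40 = 62.8.
Round up to the next whole participant.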